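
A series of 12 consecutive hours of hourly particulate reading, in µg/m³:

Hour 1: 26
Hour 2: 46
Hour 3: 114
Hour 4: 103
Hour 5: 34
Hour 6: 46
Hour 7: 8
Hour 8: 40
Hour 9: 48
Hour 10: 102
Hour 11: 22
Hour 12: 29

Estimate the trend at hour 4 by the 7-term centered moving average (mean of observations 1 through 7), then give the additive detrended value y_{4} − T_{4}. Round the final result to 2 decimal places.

49.14

Trend T_4 = (26 + 46 + 114 + 103 + 34 + 46 + 8) / 7 = 377/7 = 53.8571
Detrended value: 103 − 53.8571 = 49.14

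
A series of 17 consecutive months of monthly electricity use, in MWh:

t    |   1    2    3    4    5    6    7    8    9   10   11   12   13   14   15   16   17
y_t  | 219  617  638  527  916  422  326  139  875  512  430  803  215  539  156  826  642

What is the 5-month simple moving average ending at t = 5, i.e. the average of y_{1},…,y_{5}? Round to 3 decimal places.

Sum of periods 1–5: 219 + 617 + 638 + 527 + 916 = 2917
Divide by 5: 2917 / 5 = 583.400

583.400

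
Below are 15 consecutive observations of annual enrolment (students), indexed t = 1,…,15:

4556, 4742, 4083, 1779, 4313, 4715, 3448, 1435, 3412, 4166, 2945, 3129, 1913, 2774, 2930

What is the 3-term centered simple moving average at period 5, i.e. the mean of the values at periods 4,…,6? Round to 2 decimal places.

Sum of periods 4–6: 1779 + 4313 + 4715 = 10807
Divide by 3: 10807 / 3 = 3602.33

3602.33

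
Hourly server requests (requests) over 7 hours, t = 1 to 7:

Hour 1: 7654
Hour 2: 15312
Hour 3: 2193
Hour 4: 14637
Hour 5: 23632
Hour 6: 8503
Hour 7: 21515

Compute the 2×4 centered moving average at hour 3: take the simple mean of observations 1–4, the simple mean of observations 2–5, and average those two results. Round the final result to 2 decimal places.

11946.25

Sum over 1–4: 7654 + 15312 + 2193 + 14637 = 39796
Sum over 2–5: 15312 + 2193 + 14637 + 23632 = 55774
CMA at t=3 = (39796 + 55774) / (2·4) = 95570 / 8 = 11946.25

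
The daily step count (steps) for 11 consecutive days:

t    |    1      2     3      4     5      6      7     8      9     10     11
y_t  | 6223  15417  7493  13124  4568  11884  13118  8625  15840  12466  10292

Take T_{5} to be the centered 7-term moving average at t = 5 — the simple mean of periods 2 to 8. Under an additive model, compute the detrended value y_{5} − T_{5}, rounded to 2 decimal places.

-6036.14

Trend T_5 = (15417 + 7493 + 13124 + 4568 + 11884 + 13118 + 8625) / 7 = 74229/7 = 10604.1429
Detrended value: 4568 − 10604.1429 = -6036.14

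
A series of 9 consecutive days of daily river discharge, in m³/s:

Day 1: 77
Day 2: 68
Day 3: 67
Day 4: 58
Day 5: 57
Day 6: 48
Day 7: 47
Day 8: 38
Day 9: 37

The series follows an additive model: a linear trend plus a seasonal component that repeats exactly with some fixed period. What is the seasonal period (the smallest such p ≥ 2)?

2

First differences y_{t+1} − y_t: -9, -1, -9, -1, -9, -1, …
The difference pattern repeats every 2 terms and not for any smaller step, so p = 2.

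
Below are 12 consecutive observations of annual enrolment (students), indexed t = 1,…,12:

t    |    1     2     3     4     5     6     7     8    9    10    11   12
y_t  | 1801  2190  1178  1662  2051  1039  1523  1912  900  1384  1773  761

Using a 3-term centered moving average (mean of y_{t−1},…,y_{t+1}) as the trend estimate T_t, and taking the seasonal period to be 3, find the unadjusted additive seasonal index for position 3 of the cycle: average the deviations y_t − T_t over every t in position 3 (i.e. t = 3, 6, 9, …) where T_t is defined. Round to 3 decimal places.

-498.667

Season position 3 occurs at t = 3, 6, 9 (where T_t is defined).
t=3: T_3 = 1676.66667; y_3 − T_3 = 1178 − 1676.66667 = -498.66667
t=6: T_6 = 1537.66667; y_6 − T_6 = 1039 − 1537.66667 = -498.66667
t=9: T_9 = 1398.66667; y_9 − T_9 = 900 − 1398.66667 = -498.66667
Mean deviation: (-498.66667 + -498.66667 + -498.66667) / 3 = -498.667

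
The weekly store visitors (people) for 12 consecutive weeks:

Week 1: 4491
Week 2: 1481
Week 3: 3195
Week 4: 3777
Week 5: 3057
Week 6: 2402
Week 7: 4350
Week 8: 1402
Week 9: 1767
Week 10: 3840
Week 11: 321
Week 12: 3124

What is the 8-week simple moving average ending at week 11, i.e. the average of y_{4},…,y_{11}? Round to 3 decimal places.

2614.500

Sum of periods 4–11: 3777 + 3057 + 2402 + 4350 + 1402 + 1767 + 3840 + 321 = 20916
Divide by 8: 20916 / 8 = 2614.500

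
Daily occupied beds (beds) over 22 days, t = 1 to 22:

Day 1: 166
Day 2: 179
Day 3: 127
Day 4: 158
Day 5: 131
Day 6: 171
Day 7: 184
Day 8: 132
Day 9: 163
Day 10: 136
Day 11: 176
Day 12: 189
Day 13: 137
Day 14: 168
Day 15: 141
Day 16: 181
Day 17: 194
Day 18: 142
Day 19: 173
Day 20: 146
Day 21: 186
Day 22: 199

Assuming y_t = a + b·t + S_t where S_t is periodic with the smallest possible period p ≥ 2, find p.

First differences y_{t+1} − y_t: 13, -52, 31, -27, 40, 13, -52, 31, -27, 40, 13, -52, …
The difference pattern repeats every 5 terms and not for any smaller step, so p = 5.

5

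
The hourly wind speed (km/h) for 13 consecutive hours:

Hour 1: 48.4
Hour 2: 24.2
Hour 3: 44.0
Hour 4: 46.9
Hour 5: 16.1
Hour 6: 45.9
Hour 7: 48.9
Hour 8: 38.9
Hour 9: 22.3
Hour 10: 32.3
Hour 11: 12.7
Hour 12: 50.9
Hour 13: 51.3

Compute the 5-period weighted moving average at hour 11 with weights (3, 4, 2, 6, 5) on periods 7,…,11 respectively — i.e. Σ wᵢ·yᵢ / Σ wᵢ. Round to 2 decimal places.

Weighted sum: 3·48.9 + 4·38.9 + 2·22.3 + 6·32.3 + 5·12.7 = 146.7 + 155.6 + 44.6 + 193.8 + 63.5 = 604.2
Weight total: 3 + 4 + 2 + 6 + 5 = 20
WMA = 604.2 / 20 = 30.21

30.21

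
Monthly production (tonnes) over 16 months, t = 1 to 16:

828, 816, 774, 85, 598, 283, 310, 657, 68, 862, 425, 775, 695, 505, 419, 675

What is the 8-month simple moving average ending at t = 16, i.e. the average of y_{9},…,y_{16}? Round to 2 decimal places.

553.00

Sum of periods 9–16: 68 + 862 + 425 + 775 + 695 + 505 + 419 + 675 = 4424
Divide by 8: 4424 / 8 = 553.00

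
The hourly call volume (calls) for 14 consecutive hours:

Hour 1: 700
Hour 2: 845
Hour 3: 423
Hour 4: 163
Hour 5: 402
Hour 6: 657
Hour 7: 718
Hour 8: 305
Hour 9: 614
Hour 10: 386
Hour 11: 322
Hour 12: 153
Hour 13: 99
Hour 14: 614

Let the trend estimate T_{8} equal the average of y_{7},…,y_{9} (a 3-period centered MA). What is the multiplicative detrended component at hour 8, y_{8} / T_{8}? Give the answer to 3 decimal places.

0.559

Trend T_8 = (718 + 305 + 614) / 3 = 1637/3 = 545.66667
Ratio to trend: 305 / 545.66667 = 0.559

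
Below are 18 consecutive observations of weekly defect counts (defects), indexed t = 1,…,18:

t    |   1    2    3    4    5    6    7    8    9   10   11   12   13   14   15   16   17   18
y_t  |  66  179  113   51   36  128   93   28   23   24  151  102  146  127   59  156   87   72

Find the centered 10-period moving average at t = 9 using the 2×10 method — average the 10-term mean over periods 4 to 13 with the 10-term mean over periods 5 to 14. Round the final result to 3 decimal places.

Sum over 4–13: 51 + 36 + 128 + 93 + 28 + 23 + 24 + 151 + 102 + 146 = 782
Sum over 5–14: 36 + 128 + 93 + 28 + 23 + 24 + 151 + 102 + 146 + 127 = 858
CMA at t=9 = (782 + 858) / (2·10) = 1640 / 20 = 82.000

82.000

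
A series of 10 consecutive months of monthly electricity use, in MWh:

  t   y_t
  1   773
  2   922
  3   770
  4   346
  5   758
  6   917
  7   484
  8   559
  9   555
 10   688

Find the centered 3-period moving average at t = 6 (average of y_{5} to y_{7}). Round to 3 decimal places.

719.667

Sum of periods 5–7: 758 + 917 + 484 = 2159
Divide by 3: 2159 / 3 = 719.667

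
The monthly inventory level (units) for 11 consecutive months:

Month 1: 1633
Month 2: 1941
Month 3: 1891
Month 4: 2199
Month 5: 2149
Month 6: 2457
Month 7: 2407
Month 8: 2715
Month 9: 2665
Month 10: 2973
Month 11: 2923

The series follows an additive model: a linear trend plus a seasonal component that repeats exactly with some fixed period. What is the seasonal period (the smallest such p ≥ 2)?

2

First differences y_{t+1} − y_t: 308, -50, 308, -50, 308, -50, …
The difference pattern repeats every 2 terms and not for any smaller step, so p = 2.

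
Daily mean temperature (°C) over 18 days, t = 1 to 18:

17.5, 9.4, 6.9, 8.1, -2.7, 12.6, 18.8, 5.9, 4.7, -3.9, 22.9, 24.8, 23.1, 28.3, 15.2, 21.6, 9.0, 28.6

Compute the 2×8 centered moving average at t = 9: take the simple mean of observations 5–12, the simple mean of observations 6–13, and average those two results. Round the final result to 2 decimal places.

Sum over 5–12: (-2.7) + 12.6 + 18.8 + 5.9 + 4.7 + (-3.9) + 22.9 + 24.8 = 83.1
Sum over 6–13: 12.6 + 18.8 + 5.9 + 4.7 + (-3.9) + 22.9 + 24.8 + 23.1 = 108.9
CMA at t=9 = (83.1 + 108.9) / (2·8) = 192.0 / 16 = 12.00

12.00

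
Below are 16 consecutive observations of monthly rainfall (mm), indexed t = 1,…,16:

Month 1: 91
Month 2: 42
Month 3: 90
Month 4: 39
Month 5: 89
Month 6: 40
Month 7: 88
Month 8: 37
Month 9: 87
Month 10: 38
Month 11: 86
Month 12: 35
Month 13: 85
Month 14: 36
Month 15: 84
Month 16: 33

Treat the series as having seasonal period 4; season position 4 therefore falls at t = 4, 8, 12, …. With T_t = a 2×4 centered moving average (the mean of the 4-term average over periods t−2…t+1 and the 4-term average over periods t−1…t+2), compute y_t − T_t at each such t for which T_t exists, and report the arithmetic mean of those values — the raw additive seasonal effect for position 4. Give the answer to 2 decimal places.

-25.75

Season position 4 occurs at t = 4, 8, 12 (where T_t is defined).
t=4: T_4 = 64.7500; y_4 − T_4 = 39 − 64.7500 = -25.7500
t=8: T_8 = 62.7500; y_8 − T_8 = 37 − 62.7500 = -25.7500
t=12: T_12 = 60.7500; y_12 − T_12 = 35 − 60.7500 = -25.7500
Mean deviation: (-25.7500 + -25.7500 + -25.7500) / 3 = -25.75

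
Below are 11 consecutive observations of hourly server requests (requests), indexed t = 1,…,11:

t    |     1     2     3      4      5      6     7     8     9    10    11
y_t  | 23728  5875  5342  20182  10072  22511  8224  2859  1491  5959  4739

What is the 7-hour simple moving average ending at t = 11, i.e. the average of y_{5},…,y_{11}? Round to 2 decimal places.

7979.29

Sum of periods 5–11: 10072 + 22511 + 8224 + 2859 + 1491 + 5959 + 4739 = 55855
Divide by 7: 55855 / 7 = 7979.29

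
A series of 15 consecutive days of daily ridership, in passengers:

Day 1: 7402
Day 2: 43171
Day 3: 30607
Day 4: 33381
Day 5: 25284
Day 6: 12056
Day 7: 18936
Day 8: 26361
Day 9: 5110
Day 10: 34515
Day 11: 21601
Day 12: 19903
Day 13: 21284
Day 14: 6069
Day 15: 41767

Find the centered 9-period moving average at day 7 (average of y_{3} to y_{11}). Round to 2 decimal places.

Sum of periods 3–11: 30607 + 33381 + 25284 + 12056 + 18936 + 26361 + 5110 + 34515 + 21601 = 207851
Divide by 9: 207851 / 9 = 23094.56

23094.56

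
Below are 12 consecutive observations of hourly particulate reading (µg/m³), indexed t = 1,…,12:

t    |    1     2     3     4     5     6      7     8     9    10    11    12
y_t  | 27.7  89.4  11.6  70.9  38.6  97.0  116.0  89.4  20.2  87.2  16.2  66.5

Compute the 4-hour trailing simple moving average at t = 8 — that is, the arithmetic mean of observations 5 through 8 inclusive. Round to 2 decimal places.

Sum of periods 5–8: 38.6 + 97.0 + 116.0 + 89.4 = 341.0
Divide by 4: 341.0 / 4 = 85.25

85.25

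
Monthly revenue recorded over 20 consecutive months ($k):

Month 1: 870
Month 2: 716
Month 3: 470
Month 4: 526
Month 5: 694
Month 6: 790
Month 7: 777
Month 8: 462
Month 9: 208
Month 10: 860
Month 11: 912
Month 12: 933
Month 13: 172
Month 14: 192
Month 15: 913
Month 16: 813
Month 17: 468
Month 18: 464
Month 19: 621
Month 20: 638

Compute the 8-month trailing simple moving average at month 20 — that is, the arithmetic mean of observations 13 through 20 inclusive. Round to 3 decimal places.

535.125

Sum of periods 13–20: 172 + 192 + 913 + 813 + 468 + 464 + 621 + 638 = 4281
Divide by 8: 4281 / 8 = 535.125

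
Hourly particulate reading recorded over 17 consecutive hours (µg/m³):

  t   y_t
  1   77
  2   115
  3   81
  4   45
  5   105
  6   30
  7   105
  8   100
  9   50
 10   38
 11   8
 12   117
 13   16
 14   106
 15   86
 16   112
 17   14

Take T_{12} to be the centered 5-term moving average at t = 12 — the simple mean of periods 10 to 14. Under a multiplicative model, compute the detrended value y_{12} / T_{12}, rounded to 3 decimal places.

Trend T_12 = (38 + 8 + 117 + 16 + 106) / 5 = 285/5 = 57.00000
Ratio to trend: 117 / 57.00000 = 2.053

2.053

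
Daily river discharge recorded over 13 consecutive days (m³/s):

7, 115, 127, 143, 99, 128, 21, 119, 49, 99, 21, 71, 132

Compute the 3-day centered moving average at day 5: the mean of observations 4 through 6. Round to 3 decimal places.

123.333

Sum of periods 4–6: 143 + 99 + 128 = 370
Divide by 3: 370 / 3 = 123.333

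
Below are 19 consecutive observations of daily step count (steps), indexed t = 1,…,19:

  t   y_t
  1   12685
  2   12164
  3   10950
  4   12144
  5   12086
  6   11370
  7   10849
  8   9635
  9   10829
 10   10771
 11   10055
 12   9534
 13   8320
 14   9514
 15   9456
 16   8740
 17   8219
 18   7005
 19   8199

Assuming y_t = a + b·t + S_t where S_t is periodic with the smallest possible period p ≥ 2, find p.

5

First differences y_{t+1} − y_t: -521, -1214, 1194, -58, -716, -521, -1214, 1194, -58, -716, -521, -1214, …
The difference pattern repeats every 5 terms and not for any smaller step, so p = 5.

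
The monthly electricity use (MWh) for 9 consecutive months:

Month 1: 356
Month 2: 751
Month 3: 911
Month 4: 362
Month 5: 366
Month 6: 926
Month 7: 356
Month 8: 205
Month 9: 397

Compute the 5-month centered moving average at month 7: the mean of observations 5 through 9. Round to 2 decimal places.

Sum of periods 5–9: 366 + 926 + 356 + 205 + 397 = 2250
Divide by 5: 2250 / 5 = 450.00

450.00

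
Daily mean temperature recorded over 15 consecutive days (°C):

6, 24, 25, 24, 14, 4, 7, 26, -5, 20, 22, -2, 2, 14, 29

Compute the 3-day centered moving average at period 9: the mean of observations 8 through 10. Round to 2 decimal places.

13.67

Sum of periods 8–10: 26 + (-5) + 20 = 41
Divide by 3: 41 / 3 = 13.67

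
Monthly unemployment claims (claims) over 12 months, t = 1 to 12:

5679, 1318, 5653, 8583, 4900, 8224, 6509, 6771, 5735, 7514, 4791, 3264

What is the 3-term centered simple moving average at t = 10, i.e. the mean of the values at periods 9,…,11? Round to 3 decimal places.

6013.333

Sum of periods 9–11: 5735 + 7514 + 4791 = 18040
Divide by 3: 18040 / 3 = 6013.333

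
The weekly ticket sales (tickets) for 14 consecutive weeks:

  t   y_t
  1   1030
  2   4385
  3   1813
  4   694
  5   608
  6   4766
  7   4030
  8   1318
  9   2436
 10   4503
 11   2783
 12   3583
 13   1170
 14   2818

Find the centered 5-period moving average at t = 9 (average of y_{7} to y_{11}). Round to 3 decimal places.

3014.000

Sum of periods 7–11: 4030 + 1318 + 2436 + 4503 + 2783 = 15070
Divide by 5: 15070 / 5 = 3014.000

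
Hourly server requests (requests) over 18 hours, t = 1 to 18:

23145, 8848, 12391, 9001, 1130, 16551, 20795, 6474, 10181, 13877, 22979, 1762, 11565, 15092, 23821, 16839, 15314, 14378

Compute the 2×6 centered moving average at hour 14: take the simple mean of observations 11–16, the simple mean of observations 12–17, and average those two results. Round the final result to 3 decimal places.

Sum over 11–16: 22979 + 1762 + 11565 + 15092 + 23821 + 16839 = 92058
Sum over 12–17: 1762 + 11565 + 15092 + 23821 + 16839 + 15314 = 84393
CMA at t=14 = (92058 + 84393) / (2·6) = 176451 / 12 = 14704.250

14704.250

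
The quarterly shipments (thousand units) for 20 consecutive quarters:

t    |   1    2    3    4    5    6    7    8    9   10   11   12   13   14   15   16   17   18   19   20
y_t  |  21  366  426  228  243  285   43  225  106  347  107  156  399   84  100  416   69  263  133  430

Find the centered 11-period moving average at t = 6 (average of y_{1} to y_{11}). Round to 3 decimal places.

Sum of periods 1–11: 21 + 366 + 426 + 228 + 243 + 285 + 43 + 225 + 106 + 347 + 107 = 2397
Divide by 11: 2397 / 11 = 217.909

217.909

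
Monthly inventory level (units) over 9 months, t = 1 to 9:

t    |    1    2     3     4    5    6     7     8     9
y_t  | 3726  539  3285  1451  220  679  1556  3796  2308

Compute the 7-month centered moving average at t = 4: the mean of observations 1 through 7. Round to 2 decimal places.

1636.57

Sum of periods 1–7: 3726 + 539 + 3285 + 1451 + 220 + 679 + 1556 = 11456
Divide by 7: 11456 / 7 = 1636.57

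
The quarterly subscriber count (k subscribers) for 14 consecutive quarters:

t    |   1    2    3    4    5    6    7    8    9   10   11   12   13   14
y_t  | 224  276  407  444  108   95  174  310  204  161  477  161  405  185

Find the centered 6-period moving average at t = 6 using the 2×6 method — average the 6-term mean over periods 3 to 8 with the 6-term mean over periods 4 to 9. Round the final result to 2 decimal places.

239.42

Sum over 3–8: 407 + 444 + 108 + 95 + 174 + 310 = 1538
Sum over 4–9: 444 + 108 + 95 + 174 + 310 + 204 = 1335
CMA at t=6 = (1538 + 1335) / (2·6) = 2873 / 12 = 239.42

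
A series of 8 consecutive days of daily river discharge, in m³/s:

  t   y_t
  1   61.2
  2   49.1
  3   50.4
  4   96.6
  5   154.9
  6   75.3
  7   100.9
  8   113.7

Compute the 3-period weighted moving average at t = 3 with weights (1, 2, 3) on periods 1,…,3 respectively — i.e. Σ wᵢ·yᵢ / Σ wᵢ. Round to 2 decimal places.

51.77

Weighted sum: 1·61.2 + 2·49.1 + 3·50.4 = 61.2 + 98.2 + 151.2 = 310.6
Weight total: 1 + 2 + 3 = 6
WMA = 310.6 / 6 = 51.77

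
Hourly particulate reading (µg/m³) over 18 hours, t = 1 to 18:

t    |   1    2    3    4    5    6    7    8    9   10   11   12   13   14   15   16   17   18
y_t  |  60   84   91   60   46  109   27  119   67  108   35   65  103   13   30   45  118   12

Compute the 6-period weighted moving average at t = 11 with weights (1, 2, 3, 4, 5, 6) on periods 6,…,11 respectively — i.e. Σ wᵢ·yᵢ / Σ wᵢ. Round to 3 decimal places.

73.238

Weighted sum: 1·109 + 2·27 + 3·119 + 4·67 + 5·108 + 6·35 = 109 + 54 + 357 + 268 + 540 + 210 = 1538
Weight total: 1 + 2 + 3 + 4 + 5 + 6 = 21
WMA = 1538 / 21 = 73.238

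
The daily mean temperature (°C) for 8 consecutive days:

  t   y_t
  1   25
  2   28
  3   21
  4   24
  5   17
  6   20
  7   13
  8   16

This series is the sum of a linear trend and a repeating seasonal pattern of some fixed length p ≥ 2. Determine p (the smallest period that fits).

First differences y_{t+1} − y_t: 3, -7, 3, -7, 3, -7, …
The difference pattern repeats every 2 terms and not for any smaller step, so p = 2.

2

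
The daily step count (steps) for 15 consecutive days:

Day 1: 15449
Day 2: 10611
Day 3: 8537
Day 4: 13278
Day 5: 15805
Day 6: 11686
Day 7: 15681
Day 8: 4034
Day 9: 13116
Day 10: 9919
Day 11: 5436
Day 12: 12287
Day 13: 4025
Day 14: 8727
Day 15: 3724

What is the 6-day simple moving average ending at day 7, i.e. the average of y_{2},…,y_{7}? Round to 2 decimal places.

12599.67

Sum of periods 2–7: 10611 + 8537 + 13278 + 15805 + 11686 + 15681 = 75598
Divide by 6: 75598 / 6 = 12599.67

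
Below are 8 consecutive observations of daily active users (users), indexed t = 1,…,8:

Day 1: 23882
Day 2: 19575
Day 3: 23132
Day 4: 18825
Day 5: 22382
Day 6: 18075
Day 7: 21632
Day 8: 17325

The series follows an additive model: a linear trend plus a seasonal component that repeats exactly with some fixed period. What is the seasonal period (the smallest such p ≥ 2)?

2

First differences y_{t+1} − y_t: -4307, 3557, -4307, 3557, -4307, 3557, …
The difference pattern repeats every 2 terms and not for any smaller step, so p = 2.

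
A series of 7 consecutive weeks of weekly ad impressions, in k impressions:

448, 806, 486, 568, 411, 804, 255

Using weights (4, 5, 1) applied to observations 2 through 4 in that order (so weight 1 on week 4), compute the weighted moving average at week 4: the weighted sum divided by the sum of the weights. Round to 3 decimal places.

Weighted sum: 4·806 + 5·486 + 1·568 = 3224 + 2430 + 568 = 6222
Weight total: 4 + 5 + 1 = 10
WMA = 6222 / 10 = 622.200

622.200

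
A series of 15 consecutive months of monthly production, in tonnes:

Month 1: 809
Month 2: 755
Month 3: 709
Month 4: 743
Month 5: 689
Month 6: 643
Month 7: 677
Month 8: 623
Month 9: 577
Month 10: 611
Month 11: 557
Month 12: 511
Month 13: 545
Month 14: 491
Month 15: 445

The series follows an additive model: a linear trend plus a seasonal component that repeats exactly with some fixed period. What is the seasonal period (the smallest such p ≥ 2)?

3

First differences y_{t+1} − y_t: -54, -46, 34, -54, -46, 34, -54, -46, …
The difference pattern repeats every 3 terms and not for any smaller step, so p = 3.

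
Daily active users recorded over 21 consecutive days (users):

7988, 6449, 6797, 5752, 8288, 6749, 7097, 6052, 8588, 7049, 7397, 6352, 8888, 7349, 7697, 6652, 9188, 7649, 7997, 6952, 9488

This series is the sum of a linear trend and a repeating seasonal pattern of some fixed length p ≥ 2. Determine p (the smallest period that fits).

4

First differences y_{t+1} − y_t: -1539, 348, -1045, 2536, -1539, 348, -1045, 2536, -1539, 348, …
The difference pattern repeats every 4 terms and not for any smaller step, so p = 4.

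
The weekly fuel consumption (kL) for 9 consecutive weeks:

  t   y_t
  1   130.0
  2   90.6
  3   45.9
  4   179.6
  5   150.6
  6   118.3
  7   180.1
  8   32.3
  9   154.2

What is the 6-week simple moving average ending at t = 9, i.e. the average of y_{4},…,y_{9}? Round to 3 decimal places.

135.850

Sum of periods 4–9: 179.6 + 150.6 + 118.3 + 180.1 + 32.3 + 154.2 = 815.1
Divide by 6: 815.1 / 6 = 135.850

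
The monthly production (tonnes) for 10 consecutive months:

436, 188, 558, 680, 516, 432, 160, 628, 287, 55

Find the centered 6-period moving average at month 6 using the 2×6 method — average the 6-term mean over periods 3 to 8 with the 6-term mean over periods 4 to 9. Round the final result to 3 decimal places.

473.083

Sum over 3–8: 558 + 680 + 516 + 432 + 160 + 628 = 2974
Sum over 4–9: 680 + 516 + 432 + 160 + 628 + 287 = 2703
CMA at t=6 = (2974 + 2703) / (2·6) = 5677 / 12 = 473.083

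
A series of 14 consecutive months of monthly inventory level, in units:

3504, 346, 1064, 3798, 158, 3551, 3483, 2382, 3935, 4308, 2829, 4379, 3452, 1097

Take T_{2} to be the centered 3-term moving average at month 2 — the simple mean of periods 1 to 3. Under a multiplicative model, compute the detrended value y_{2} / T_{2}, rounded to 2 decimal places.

Trend T_2 = (3504 + 346 + 1064) / 3 = 4914/3 = 1638.0000
Ratio to trend: 346 / 1638.0000 = 0.21

0.21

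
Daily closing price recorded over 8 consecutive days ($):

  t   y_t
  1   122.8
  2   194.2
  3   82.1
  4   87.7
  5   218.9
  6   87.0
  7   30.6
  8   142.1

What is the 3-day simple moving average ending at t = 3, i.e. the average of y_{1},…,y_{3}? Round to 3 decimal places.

Sum of periods 1–3: 122.8 + 194.2 + 82.1 = 399.1
Divide by 3: 399.1 / 3 = 133.033

133.033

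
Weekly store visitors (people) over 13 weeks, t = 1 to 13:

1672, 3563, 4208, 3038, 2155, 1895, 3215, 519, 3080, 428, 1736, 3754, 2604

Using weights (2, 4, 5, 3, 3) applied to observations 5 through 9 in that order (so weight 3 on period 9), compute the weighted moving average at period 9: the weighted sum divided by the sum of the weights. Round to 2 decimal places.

2280.12

Weighted sum: 2·2155 + 4·1895 + 5·3215 + 3·519 + 3·3080 = 4310 + 7580 + 16075 + 1557 + 9240 = 38762
Weight total: 2 + 4 + 5 + 3 + 3 = 17
WMA = 38762 / 17 = 2280.12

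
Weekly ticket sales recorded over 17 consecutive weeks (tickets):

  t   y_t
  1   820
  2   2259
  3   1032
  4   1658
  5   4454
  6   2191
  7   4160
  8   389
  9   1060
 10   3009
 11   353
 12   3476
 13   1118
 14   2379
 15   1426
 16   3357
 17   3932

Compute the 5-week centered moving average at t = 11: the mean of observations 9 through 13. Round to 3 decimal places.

1803.200

Sum of periods 9–13: 1060 + 3009 + 353 + 3476 + 1118 = 9016
Divide by 5: 9016 / 5 = 1803.200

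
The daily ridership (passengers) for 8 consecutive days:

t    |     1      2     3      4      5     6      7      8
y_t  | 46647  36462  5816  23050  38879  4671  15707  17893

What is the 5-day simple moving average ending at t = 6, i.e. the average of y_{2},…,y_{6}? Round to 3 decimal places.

21775.600

Sum of periods 2–6: 36462 + 5816 + 23050 + 38879 + 4671 = 108878
Divide by 5: 108878 / 5 = 21775.600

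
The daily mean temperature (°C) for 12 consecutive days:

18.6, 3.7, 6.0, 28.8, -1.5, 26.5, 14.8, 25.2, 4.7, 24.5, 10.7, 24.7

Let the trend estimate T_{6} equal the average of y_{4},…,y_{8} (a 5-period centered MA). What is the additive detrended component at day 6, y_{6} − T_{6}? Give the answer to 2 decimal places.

7.74

Trend T_6 = (28.8 + (-1.5) + 26.5 + 14.8 + 25.2) / 5 = 93.8/5 = 18.7600
Detrended value: 26.5 − 18.7600 = 7.74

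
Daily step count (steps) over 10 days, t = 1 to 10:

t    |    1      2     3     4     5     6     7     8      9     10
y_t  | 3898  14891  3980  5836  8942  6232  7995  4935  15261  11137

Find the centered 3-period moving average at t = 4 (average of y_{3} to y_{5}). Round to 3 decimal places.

6252.667

Sum of periods 3–5: 3980 + 5836 + 8942 = 18758
Divide by 3: 18758 / 3 = 6252.667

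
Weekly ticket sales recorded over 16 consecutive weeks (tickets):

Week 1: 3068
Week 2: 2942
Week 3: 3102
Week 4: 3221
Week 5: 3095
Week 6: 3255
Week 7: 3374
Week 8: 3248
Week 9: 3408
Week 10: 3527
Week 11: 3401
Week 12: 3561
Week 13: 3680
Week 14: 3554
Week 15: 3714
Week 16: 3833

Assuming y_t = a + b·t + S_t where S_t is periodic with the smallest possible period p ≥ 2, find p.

First differences y_{t+1} − y_t: -126, 160, 119, -126, 160, 119, -126, 160, …
The difference pattern repeats every 3 terms and not for any smaller step, so p = 3.

3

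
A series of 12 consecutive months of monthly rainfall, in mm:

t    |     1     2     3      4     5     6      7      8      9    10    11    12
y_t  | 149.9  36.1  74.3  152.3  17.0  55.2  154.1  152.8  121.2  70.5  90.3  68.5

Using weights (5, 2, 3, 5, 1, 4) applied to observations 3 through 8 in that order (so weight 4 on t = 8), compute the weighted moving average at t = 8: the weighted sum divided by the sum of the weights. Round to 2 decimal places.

88.42

Weighted sum: 5·74.3 + 2·152.3 + 3·17.0 + 5·55.2 + 1·154.1 + 4·152.8 = 371.5 + 304.6 + 51.0 + 276.0 + 154.1 + 611.2 = 1768.4
Weight total: 5 + 2 + 3 + 5 + 1 + 4 = 20
WMA = 1768.4 / 20 = 88.42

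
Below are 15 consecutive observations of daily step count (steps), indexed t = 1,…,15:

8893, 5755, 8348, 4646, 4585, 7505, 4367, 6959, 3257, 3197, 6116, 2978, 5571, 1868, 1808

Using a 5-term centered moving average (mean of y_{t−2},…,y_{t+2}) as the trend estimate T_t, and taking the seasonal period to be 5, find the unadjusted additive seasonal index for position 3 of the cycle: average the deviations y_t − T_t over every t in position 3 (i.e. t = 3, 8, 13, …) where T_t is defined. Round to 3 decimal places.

1902.467

Season position 3 occurs at t = 3, 8, 13 (where T_t is defined).
t=3: T_3 = 6445.40000; y_3 − T_3 = 8348 − 6445.40000 = 1902.60000
t=8: T_8 = 5057.00000; y_8 − T_8 = 6959 − 5057.00000 = 1902.00000
t=13: T_13 = 3668.20000; y_13 − T_13 = 5571 − 3668.20000 = 1902.80000
Mean deviation: (1902.60000 + 1902.00000 + 1902.80000) / 3 = 1902.467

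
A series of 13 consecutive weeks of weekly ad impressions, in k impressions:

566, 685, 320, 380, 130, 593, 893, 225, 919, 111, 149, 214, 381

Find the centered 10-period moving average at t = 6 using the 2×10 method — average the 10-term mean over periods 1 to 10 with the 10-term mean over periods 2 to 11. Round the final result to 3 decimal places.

461.350

Sum over 1–10: 566 + 685 + 320 + 380 + 130 + 593 + 893 + 225 + 919 + 111 = 4822
Sum over 2–11: 685 + 320 + 380 + 130 + 593 + 893 + 225 + 919 + 111 + 149 = 4405
CMA at t=6 = (4822 + 4405) / (2·10) = 9227 / 20 = 461.350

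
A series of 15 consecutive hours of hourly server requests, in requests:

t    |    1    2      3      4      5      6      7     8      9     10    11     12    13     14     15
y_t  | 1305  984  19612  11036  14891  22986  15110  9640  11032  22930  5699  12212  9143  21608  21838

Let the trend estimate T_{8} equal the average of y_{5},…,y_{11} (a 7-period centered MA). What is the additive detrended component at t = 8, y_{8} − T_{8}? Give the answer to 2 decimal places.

-4972.57

Trend T_8 = (14891 + 22986 + 15110 + 9640 + 11032 + 22930 + 5699) / 7 = 102288/7 = 14612.5714
Detrended value: 9640 − 14612.5714 = -4972.57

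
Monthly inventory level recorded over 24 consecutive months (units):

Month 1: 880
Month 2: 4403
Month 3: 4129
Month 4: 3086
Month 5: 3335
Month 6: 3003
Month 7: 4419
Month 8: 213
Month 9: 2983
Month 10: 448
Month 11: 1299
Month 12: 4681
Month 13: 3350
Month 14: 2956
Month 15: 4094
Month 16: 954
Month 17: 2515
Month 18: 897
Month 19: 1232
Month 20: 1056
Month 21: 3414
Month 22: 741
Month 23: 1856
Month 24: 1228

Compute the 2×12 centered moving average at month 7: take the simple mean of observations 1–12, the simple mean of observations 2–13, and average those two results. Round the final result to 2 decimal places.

2842.83

Sum over 1–12: 880 + 4403 + 4129 + 3086 + 3335 + 3003 + 4419 + 213 + 2983 + 448 + 1299 + 4681 = 32879
Sum over 2–13: 4403 + 4129 + 3086 + 3335 + 3003 + 4419 + 213 + 2983 + 448 + 1299 + 4681 + 3350 = 35349
CMA at t=7 = (32879 + 35349) / (2·12) = 68228 / 24 = 2842.83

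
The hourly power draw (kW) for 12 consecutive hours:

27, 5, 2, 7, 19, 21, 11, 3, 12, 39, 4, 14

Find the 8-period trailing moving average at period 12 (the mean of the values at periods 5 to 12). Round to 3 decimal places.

15.375

Sum of periods 5–12: 19 + 21 + 11 + 3 + 12 + 39 + 4 + 14 = 123
Divide by 8: 123 / 8 = 15.375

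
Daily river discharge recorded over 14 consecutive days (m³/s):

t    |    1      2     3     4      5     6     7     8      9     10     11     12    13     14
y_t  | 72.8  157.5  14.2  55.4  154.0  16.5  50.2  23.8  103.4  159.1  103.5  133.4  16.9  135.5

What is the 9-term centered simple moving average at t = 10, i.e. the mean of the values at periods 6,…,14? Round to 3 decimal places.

82.478

Sum of periods 6–14: 16.5 + 50.2 + 23.8 + 103.4 + 159.1 + 103.5 + 133.4 + 16.9 + 135.5 = 742.3
Divide by 9: 742.3 / 9 = 82.478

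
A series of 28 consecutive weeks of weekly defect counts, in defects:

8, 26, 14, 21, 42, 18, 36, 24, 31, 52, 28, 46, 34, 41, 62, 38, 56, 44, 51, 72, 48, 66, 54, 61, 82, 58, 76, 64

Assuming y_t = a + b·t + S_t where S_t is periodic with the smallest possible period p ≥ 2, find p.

5

First differences y_{t+1} − y_t: 18, -12, 7, 21, -24, 18, -12, 7, 21, -24, 18, -12, …
The difference pattern repeats every 5 terms and not for any smaller step, so p = 5.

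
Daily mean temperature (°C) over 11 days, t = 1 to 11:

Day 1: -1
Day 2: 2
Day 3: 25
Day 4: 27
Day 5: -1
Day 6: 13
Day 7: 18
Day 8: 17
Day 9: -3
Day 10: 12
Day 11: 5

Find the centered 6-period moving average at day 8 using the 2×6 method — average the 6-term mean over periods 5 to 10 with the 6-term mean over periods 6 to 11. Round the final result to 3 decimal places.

Sum over 5–10: (-1) + 13 + 18 + 17 + (-3) + 12 = 56
Sum over 6–11: 13 + 18 + 17 + (-3) + 12 + 5 = 62
CMA at t=8 = (56 + 62) / (2·6) = 118 / 12 = 9.833

9.833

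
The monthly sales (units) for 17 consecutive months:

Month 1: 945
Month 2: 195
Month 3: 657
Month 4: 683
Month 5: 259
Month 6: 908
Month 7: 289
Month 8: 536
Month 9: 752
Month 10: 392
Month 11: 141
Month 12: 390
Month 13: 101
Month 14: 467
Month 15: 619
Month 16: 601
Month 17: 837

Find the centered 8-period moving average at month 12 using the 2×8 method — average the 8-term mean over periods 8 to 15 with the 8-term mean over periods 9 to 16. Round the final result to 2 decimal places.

Sum over 8–15: 536 + 752 + 392 + 141 + 390 + 101 + 467 + 619 = 3398
Sum over 9–16: 752 + 392 + 141 + 390 + 101 + 467 + 619 + 601 = 3463
CMA at t=12 = (3398 + 3463) / (2·8) = 6861 / 16 = 428.81

428.81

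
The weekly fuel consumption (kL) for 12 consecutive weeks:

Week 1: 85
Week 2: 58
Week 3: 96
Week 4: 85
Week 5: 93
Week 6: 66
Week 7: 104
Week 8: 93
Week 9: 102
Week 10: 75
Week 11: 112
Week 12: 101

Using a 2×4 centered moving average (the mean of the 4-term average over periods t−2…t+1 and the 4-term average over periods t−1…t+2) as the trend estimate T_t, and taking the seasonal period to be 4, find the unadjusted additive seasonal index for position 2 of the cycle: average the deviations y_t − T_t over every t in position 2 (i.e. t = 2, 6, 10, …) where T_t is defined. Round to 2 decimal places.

Season position 2 occurs at t = 6, 10 (where T_t is defined).
t=6: T_6 = 88.0000; y_6 − T_6 = 66 − 88.0000 = -22.0000
t=10: T_10 = 96.5000; y_10 − T_10 = 75 − 96.5000 = -21.5000
Mean deviation: (-22.0000 + -21.5000) / 2 = -21.75

-21.75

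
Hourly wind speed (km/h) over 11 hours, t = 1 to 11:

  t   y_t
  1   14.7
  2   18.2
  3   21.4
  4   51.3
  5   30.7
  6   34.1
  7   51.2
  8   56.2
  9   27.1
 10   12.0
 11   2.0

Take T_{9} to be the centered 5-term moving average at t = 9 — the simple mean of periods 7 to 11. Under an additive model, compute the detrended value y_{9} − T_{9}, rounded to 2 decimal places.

Trend T_9 = (51.2 + 56.2 + 27.1 + 12.0 + 2.0) / 5 = 148.5/5 = 29.7000
Detrended value: 27.1 − 29.7000 = -2.60

-2.60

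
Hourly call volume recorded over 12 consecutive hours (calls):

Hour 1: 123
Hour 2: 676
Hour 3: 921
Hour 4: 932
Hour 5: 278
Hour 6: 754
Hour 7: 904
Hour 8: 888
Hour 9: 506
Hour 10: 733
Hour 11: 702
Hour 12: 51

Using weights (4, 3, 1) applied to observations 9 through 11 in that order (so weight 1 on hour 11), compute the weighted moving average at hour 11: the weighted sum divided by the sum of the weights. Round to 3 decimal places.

Weighted sum: 4·506 + 3·733 + 1·702 = 2024 + 2199 + 702 = 4925
Weight total: 4 + 3 + 1 = 8
WMA = 4925 / 8 = 615.625

615.625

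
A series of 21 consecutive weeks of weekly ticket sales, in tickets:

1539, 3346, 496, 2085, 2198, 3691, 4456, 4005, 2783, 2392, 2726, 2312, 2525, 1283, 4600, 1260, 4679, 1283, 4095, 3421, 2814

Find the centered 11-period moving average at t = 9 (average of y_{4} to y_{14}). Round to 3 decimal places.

Sum of periods 4–14: 2085 + 2198 + 3691 + 4456 + 4005 + 2783 + 2392 + 2726 + 2312 + 2525 + 1283 = 30456
Divide by 11: 30456 / 11 = 2768.727

2768.727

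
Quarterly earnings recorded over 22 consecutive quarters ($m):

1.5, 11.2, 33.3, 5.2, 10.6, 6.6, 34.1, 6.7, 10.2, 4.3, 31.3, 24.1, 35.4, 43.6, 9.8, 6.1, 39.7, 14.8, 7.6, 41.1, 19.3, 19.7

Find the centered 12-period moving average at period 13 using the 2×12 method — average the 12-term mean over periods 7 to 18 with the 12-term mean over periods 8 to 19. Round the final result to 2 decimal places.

Sum over 7–18: 34.1 + 6.7 + 10.2 + 4.3 + 31.3 + 24.1 + 35.4 + 43.6 + 9.8 + 6.1 + 39.7 + 14.8 = 260.1
Sum over 8–19: 6.7 + 10.2 + 4.3 + 31.3 + 24.1 + 35.4 + 43.6 + 9.8 + 6.1 + 39.7 + 14.8 + 7.6 = 233.6
CMA at t=13 = (260.1 + 233.6) / (2·12) = 493.7 / 24 = 20.57

20.57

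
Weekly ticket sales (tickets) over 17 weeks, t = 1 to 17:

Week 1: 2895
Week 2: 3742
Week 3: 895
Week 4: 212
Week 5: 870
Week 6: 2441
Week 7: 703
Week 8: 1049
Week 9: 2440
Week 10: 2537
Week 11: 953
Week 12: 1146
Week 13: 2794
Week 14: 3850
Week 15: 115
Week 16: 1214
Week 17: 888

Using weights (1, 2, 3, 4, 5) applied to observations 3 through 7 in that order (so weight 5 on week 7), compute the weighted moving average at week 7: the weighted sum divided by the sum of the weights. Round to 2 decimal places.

Weighted sum: 1·895 + 2·212 + 3·870 + 4·2441 + 5·703 = 895 + 424 + 2610 + 9764 + 3515 = 17208
Weight total: 1 + 2 + 3 + 4 + 5 = 15
WMA = 17208 / 15 = 1147.20

1147.20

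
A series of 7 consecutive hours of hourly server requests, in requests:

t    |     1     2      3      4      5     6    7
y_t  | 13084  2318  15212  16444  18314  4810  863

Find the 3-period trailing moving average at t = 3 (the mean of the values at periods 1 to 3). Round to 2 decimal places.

10204.67

Sum of periods 1–3: 13084 + 2318 + 15212 = 30614
Divide by 3: 30614 / 3 = 10204.67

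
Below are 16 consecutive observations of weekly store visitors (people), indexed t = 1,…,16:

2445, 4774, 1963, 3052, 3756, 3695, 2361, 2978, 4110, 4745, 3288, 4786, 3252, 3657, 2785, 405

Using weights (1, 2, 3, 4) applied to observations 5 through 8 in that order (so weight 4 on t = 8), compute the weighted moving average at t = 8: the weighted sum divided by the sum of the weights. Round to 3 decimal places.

3014.100

Weighted sum: 1·3756 + 2·3695 + 3·2361 + 4·2978 = 3756 + 7390 + 7083 + 11912 = 30141
Weight total: 1 + 2 + 3 + 4 = 10
WMA = 30141 / 10 = 3014.100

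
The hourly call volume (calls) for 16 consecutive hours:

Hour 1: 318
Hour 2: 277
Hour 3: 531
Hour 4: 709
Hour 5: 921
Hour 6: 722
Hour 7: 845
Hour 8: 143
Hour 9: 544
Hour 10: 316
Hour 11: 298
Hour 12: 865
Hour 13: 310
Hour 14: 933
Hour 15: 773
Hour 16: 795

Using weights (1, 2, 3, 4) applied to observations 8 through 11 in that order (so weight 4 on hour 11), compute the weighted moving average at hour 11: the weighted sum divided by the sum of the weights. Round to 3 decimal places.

Weighted sum: 1·143 + 2·544 + 3·316 + 4·298 = 143 + 1088 + 948 + 1192 = 3371
Weight total: 1 + 2 + 3 + 4 = 10
WMA = 3371 / 10 = 337.100

337.100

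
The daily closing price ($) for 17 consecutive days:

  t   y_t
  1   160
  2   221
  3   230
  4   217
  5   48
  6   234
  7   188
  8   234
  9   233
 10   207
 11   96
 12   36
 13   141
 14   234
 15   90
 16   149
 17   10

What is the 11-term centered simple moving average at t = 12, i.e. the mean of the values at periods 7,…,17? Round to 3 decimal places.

147.091

Sum of periods 7–17: 188 + 234 + 233 + 207 + 96 + 36 + 141 + 234 + 90 + 149 + 10 = 1618
Divide by 11: 1618 / 11 = 147.091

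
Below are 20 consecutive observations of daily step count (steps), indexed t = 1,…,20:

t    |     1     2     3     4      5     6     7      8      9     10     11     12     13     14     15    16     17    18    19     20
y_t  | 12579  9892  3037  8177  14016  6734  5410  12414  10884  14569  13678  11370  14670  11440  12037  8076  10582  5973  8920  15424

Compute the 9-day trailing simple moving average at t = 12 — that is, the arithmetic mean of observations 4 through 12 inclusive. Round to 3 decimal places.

Sum of periods 4–12: 8177 + 14016 + 6734 + 5410 + 12414 + 10884 + 14569 + 13678 + 11370 = 97252
Divide by 9: 97252 / 9 = 10805.778

10805.778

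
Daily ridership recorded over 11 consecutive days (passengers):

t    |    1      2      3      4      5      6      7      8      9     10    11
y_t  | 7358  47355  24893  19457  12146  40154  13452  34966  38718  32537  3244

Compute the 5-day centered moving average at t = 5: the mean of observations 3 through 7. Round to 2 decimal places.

Sum of periods 3–7: 24893 + 19457 + 12146 + 40154 + 13452 = 110102
Divide by 5: 110102 / 5 = 22020.40

22020.40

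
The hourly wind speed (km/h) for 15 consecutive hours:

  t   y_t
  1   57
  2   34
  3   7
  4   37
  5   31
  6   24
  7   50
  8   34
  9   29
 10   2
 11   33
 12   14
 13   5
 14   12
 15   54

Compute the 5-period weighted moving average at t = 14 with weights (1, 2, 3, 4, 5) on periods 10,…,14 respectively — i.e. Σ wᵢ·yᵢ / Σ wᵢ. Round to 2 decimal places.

12.67

Weighted sum: 1·2 + 2·33 + 3·14 + 4·5 + 5·12 = 2 + 66 + 42 + 20 + 60 = 190
Weight total: 1 + 2 + 3 + 4 + 5 = 15
WMA = 190 / 15 = 12.67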